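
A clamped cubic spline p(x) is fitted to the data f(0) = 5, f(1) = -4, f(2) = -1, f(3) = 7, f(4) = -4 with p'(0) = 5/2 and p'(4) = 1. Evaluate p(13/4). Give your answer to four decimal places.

With σ_i denoting the second derivative at x_i, h_i = 1, 1, 1, 1, and Δ_i = (y_(i+1) − y_i)/h_i = -9, 3, 8, -11:
  1·σ_0 + 4·σ_1 + 1·σ_2 = 6(Δ_1 - Δ_0) = 72
  1·σ_1 + 4·σ_2 + 1·σ_3 = 6(Δ_2 - Δ_1) = 30
  1·σ_2 + 4·σ_3 + 1·σ_4 = 6(Δ_3 - Δ_2) = -114
Clamped end conditions give two more equations: 2h_0·σ_0 + h_0·σ_1 = 6(Δ_0 - p'(0)) = -69 and h_3·σ_3 + 2h_3·σ_4 = 6(p'(4) - Δ_3) = 72.
Solving: σ_0 = -2685/56, σ_1 = 753/28, σ_2 = 99/8, σ_3 = -1299/28, σ_4 = 3315/56.
On [3, 4], p(x) = 7 - 605/112·(x - 3) - 1299/56·(x - 3)² + 1971/112·(x - 3)³.
With (x - 3) = 1/4: p(13/4) = 32075/7168.

4.4747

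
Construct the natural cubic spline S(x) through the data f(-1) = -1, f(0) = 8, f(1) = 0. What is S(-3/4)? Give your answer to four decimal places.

2.2461

With M_i denoting the second derivative at x_i, h_i = 1, 1, and Δ_i = (y_(i+1) − y_i)/h_i = 9, -8:
  1·M_0 + 4·M_1 + 1·M_2 = 6(Δ_1 - Δ_0) = -102
Natural end conditions: M_0 = M_2 = 0.
Forward elimination and back-substitution give M_0 = 0, M_1 = -51/2, M_2 = 0.
On [-1, 0], S(x) = -1 + 53/4·(x + 1) + 0·(x + 1)² - 17/4·(x + 1)³.
With (x + 1) = 1/4: S(-3/4) = 575/256.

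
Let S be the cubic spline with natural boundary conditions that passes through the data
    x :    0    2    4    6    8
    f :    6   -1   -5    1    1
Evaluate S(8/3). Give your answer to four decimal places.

-3.2368

With M_i denoting the second derivative at x_i, h_i = 2, 2, 2, 2, and Δ_i = (y_(i+1) − y_i)/h_i = -7/2, -2, 3, 0:
  2·M_0 + 8·M_1 + 2·M_2 = 6(Δ_1 - Δ_0) = 9
  2·M_1 + 8·M_2 + 2·M_3 = 6(Δ_2 - Δ_1) = 30
  2·M_2 + 8·M_3 + 2·M_4 = 6(Δ_3 - Δ_2) = -18
Natural end conditions: M_0 = M_4 = 0.
Solving the tridiagonal system: M_0 = 0, M_1 = -3/112, M_2 = 129/28, M_3 = -381/112, M_4 = 0.
On [2, 4], S(x) = -1 - 197/56·(x - 2) - 3/224·(x - 2)² + 173/448·(x - 2)³.
With (x - 2) = 2/3: S(8/3) = -2447/756.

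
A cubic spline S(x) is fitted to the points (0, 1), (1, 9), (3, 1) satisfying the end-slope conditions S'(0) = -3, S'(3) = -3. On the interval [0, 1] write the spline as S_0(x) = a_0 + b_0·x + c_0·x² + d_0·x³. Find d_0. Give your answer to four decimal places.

-11.5000

With M_i denoting the second derivative at x_i, h_i = 1, 2, and Δ_i = (y_(i+1) − y_i)/h_i = 8, -4:
  1·M_0 + 6·M_1 + 2·M_2 = 6(Δ_1 - Δ_0) = -72
Clamped end conditions give two more equations: 2h_0·M_0 + h_0·M_1 = 6(Δ_0 - S'(0)) = 66 and h_1·M_1 + 2h_1·M_2 = 6(S'(3) - Δ_1) = 6.
Forward elimination and back-substitution give M_0 = 45, M_1 = -24, M_2 = 27/2.
On [0, 1], with S_0(x) = a_0 + b_0·x + c_0·x² + d_0·x³: c_0 = M_0/2 = 45/2, d_0 = (M_1 - M_0)/(6h_0) = -23/2, b_0 = Δ_0 - h_0(2M_0 + M_1)/6 = -3.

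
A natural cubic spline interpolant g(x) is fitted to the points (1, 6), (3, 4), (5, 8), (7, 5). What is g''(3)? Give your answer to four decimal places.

3.1000

Write M_i for g''(x_i). With h_i = 2, 2, 2 and divided differences Δ_i = -1, 2, -3/2, the continuity of g' gives the tridiagonal system
  2·M_0 + 8·M_1 + 2·M_2 = 6(Δ_1 - Δ_0) = 18
  2·M_1 + 8·M_2 + 2·M_3 = 6(Δ_2 - Δ_1) = -21
Natural end conditions: M_0 = M_3 = 0.
Forward elimination and back-substitution give M_0 = 0, M_1 = 31/10, M_2 = -17/5, M_3 = 0.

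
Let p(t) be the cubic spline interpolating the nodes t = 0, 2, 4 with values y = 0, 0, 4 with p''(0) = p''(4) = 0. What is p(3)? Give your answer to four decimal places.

1.6250

Write σ_i for p''(x_i). With h_i = 2, 2 and divided differences Δ_i = 0, 2, the continuity of p' gives the tridiagonal system
  2·σ_0 + 8·σ_1 + 2·σ_2 = 6(Δ_1 - Δ_0) = 12
Natural end conditions: σ_0 = σ_2 = 0.
Solving: σ_0 = 0, σ_1 = 3/2, σ_2 = 0.
On [2, 4], p(t) = 0 + 1·(t - 2) + 3/4·(t - 2)² - 1/8·(t - 2)³.
With (t - 2) = 1: p(3) = 13/8.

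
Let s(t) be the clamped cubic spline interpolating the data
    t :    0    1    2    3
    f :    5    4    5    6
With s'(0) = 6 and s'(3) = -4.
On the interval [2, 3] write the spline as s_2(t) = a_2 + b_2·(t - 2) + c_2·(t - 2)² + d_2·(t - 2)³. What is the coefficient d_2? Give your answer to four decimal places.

With σ_i denoting the second derivative at x_i, h_i = 1, 1, 1, and Δ_i = (y_(i+1) − y_i)/h_i = -1, 1, 1:
  1·σ_0 + 4·σ_1 + 1·σ_2 = 6(Δ_1 - Δ_0) = 12
  1·σ_1 + 4·σ_2 + 1·σ_3 = 6(Δ_2 - Δ_1) = 0
Clamped end conditions give two more equations: 2h_0·σ_0 + h_0·σ_1 = 6(Δ_0 - s'(0)) = -42 and h_2·σ_2 + 2h_2·σ_3 = 6(s'(3) - Δ_2) = -30.
Solving: σ_0 = -382/15, σ_1 = 134/15, σ_2 = 26/15, σ_3 = -238/15.
On [2, 3], with s_2(t) = a_2 + b_2·(t - 2) + c_2·(t - 2)² + d_2·(t - 2)³: c_2 = σ_2/2 = 13/15, d_2 = (σ_3 - σ_2)/(6h_2) = -44/15, b_2 = Δ_2 - h_2(2σ_2 + σ_3)/6 = 46/15.

-2.9333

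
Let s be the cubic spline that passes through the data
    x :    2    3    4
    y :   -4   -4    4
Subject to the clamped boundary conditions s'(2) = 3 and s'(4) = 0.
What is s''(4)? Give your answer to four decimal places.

-37.5000

Let M_i = s''(x_i). Step sizes h_i = 1, 1; slopes of the chords Δ_i = (y_(i+1) - y_i)/h_i = 0, 8.
  1·M_0 + 4·M_1 + 1·M_2 = 6(Δ_1 - Δ_0) = 48
Clamped end conditions give two more equations: 2h_0·M_0 + h_0·M_1 = 6(Δ_0 - s'(2)) = -18 and h_1·M_1 + 2h_1·M_2 = 6(s'(4) - Δ_1) = -48.
Solving: M_0 = -45/2, M_1 = 27, M_2 = -75/2.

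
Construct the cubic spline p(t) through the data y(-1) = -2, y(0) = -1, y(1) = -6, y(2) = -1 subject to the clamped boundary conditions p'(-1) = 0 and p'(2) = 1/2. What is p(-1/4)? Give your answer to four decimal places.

Let M_i = p''(x_i). Step sizes h_i = 1, 1, 1; slopes of the chords Δ_i = (y_(i+1) - y_i)/h_i = 1, -5, 5.
  1·M_0 + 4·M_1 + 1·M_2 = 6(Δ_1 - Δ_0) = -36
  1·M_1 + 4·M_2 + 1·M_3 = 6(Δ_2 - Δ_1) = 60
Clamped end conditions give two more equations: 2h_0·M_0 + h_0·M_1 = 6(Δ_0 - p'(-1)) = 6 and h_2·M_2 + 2h_2·M_3 = 6(p'(2) - Δ_2) = -27.
Forward elimination and back-substitution give M_0 = 37/3, M_1 = -56/3, M_2 = 79/3, M_3 = -80/3.
On [-1, 0], p(t) = -2 + 0·(t + 1) + 37/6·(t + 1)² - 31/6·(t + 1)³.
With (t + 1) = 3/4: p(-1/4) = -91/128.

-0.7109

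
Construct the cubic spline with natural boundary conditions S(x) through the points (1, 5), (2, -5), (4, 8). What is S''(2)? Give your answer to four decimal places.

16.5000

Put M_i = S'' at the i-th knot. Here h = (1, 2) and Δ = (-10, 13/2), so the interior equations h_(i-1)·M_(i-1) + 2(h_(i-1)+h_i)·M_i + h_i·M_(i+1) = 6(Δ_i − Δ_(i-1)) read
  1·M_0 + 6·M_1 + 2·M_2 = 6(Δ_1 - Δ_0) = 99
Natural end conditions: M_0 = M_2 = 0.
Forward elimination and back-substitution give M_0 = 0, M_1 = 33/2, M_2 = 0.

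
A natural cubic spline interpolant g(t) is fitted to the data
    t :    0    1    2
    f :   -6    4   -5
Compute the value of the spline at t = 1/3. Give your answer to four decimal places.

Let M_i = g''(x_i). Step sizes h_i = 1, 1; slopes of the chords Δ_i = (y_(i+1) - y_i)/h_i = 10, -9.
  1·M_0 + 4·M_1 + 1·M_2 = 6(Δ_1 - Δ_0) = -114
Natural end conditions: M_0 = M_2 = 0.
Forward elimination and back-substitution give M_0 = 0, M_1 = -57/2, M_2 = 0.
On [0, 1], g(t) = -6 + 59/4·t + 0·t² - 19/4·t³.
With t = 1/3: g(1/3) = -34/27.

-1.2593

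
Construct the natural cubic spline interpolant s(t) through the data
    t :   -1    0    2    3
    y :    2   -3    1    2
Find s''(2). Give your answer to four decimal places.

Put M_i = s'' at the i-th knot. Here h = (1, 2, 1) and Δ = (-5, 2, 1), so the interior equations h_(i-1)·M_(i-1) + 2(h_(i-1)+h_i)·M_i + h_i·M_(i+1) = 6(Δ_i − Δ_(i-1)) read
  1·M_0 + 6·M_1 + 2·M_2 = 6(Δ_1 - Δ_0) = 42
  2·M_1 + 6·M_2 + 1·M_3 = 6(Δ_2 - Δ_1) = -6
Natural end conditions: M_0 = M_3 = 0.
Forward elimination and back-substitution give M_0 = 0, M_1 = 33/4, M_2 = -15/4, M_3 = 0.

-3.7500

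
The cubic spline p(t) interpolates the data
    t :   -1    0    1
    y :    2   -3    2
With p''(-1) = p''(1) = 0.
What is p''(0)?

Let M_i = p''(x_i). Step sizes h_i = 1, 1; slopes of the chords Δ_i = (y_(i+1) - y_i)/h_i = -5, 5.
  1·M_0 + 4·M_1 + 1·M_2 = 6(Δ_1 - Δ_0) = 60
Natural end conditions: M_0 = M_2 = 0.
Hence M_0 = 0, M_1 = 15, M_2 = 0.

15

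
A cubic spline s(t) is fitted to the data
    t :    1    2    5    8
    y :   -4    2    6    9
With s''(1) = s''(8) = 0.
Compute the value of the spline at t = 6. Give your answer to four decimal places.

With m_i denoting the second derivative at x_i, h_i = 1, 3, 3, and Δ_i = (y_(i+1) − y_i)/h_i = 6, 4/3, 1:
  1·m_0 + 8·m_1 + 3·m_2 = 6(Δ_1 - Δ_0) = -28
  3·m_1 + 12·m_2 + 3·m_3 = 6(Δ_2 - Δ_1) = -2
Natural end conditions: m_0 = m_3 = 0.
Solving the tridiagonal system: m_0 = 0, m_1 = -110/29, m_2 = 68/87, m_3 = 0.
On [5, 8], s(t) = 6 + 19/87·(t - 5) + 34/87·(t - 5)² - 34/783·(t - 5)³.
With (t - 5) = 1: s(6) = 5141/783.

6.5658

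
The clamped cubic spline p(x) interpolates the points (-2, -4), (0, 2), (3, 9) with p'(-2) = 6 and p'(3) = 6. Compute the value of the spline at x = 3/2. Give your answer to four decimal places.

Put σ_i = p'' at the i-th knot. Here h = (2, 3) and Δ = (3, 7/3), so the interior equations h_(i-1)·σ_(i-1) + 2(h_(i-1)+h_i)·σ_i + h_i·σ_(i+1) = 6(Δ_i − Δ_(i-1)) read
  2·σ_0 + 10·σ_1 + 3·σ_2 = 6(Δ_1 - Δ_0) = -4
Clamped end conditions give two more equations: 2h_0·σ_0 + h_0·σ_1 = 6(Δ_0 - p'(-2)) = -18 and h_1·σ_1 + 2h_1·σ_2 = 6(p'(3) - Δ_1) = 22.
Hence σ_0 = -41/10, σ_1 = -4/5, σ_2 = 61/15.
On [0, 3], p(x) = 2 + 11/10·x - 2/5·x² + 73/270·x³.
With x = 3/2: p(3/2) = 293/80.

3.6625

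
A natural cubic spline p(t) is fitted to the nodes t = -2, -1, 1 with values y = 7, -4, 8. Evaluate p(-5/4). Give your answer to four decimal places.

With m_i denoting the second derivative at x_i, h_i = 1, 2, and Δ_i = (y_(i+1) − y_i)/h_i = -11, 6:
  1·m_0 + 6·m_1 + 2·m_2 = 6(Δ_1 - Δ_0) = 102
Natural end conditions: m_0 = m_2 = 0.
Solving: m_0 = 0, m_1 = 17, m_2 = 0.
On [-2, -1], p(t) = 7 - 83/6·(t + 2) + 0·(t + 2)² + 17/6·(t + 2)³.
With (t + 2) = 3/4: p(-5/4) = -279/128.

-2.1797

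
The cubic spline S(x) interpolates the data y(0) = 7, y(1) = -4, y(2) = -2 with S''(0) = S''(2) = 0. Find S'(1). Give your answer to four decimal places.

With M_i denoting the second derivative at x_i, h_i = 1, 1, and Δ_i = (y_(i+1) − y_i)/h_i = -11, 2:
  1·M_0 + 4·M_1 + 1·M_2 = 6(Δ_1 - Δ_0) = 78
Natural end conditions: M_0 = M_2 = 0.
Solving: M_0 = 0, M_1 = 39/2, M_2 = 0.
On [1, 2], S'(x) = b_1 + 2c_1·(x - 1) + 3d_1·(x - 1)² with b_1 = Δ_1 - h_1(2M_1 + M_2)/6 = -9/2, c_1 = M_1/2 = 39/4, d_1 = (M_2 - M_1)/(6h_1) = -13/4. So S'(1) = -9/2.

-4.5000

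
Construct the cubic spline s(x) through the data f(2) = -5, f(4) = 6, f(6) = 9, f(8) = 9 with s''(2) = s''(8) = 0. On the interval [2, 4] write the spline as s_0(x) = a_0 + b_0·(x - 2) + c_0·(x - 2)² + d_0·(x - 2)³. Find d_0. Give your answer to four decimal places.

-0.2417

Let M_i = s''(x_i). Step sizes h_i = 2, 2, 2; slopes of the chords Δ_i = (y_(i+1) - y_i)/h_i = 11/2, 3/2, 0.
  2·M_0 + 8·M_1 + 2·M_2 = 6(Δ_1 - Δ_0) = -24
  2·M_1 + 8·M_2 + 2·M_3 = 6(Δ_2 - Δ_1) = -9
Natural end conditions: M_0 = M_3 = 0.
Solving: M_0 = 0, M_1 = -29/10, M_2 = -2/5, M_3 = 0.
On [2, 4], with s_0(x) = a_0 + b_0·(x - 2) + c_0·(x - 2)² + d_0·(x - 2)³: c_0 = M_0/2 = 0, d_0 = (M_1 - M_0)/(6h_0) = -29/120, b_0 = Δ_0 - h_0(2M_0 + M_1)/6 = 97/15.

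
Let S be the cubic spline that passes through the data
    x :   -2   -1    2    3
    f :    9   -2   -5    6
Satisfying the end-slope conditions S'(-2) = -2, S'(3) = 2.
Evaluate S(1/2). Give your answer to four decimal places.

-13.4643

Let M_i = S''(x_i). Step sizes h_i = 1, 3, 1; slopes of the chords Δ_i = (y_(i+1) - y_i)/h_i = -11, -1, 11.
  1·M_0 + 8·M_1 + 3·M_2 = 6(Δ_1 - Δ_0) = 60
  3·M_1 + 8·M_2 + 1·M_3 = 6(Δ_2 - Δ_1) = 72
Clamped end conditions give two more equations: 2h_0·M_0 + h_0·M_1 = 6(Δ_0 - S'(-2)) = -54 and h_2·M_2 + 2h_2·M_3 = 6(S'(3) - Δ_2) = -54.
Forward elimination and back-substitution give M_0 = -646/21, M_1 = 158/21, M_2 = 214/21, M_3 = -674/21.
On [-1, 2], S(x) = -2 - 286/21·(x + 1) + 79/21·(x + 1)² + 4/27·(x + 1)³.
With (x + 1) = 3/2: S(1/2) = -377/28.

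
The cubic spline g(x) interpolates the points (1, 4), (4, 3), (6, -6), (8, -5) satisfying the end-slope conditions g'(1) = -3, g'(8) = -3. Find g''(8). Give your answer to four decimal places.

-8.9459

Let M_i = g''(x_i). Step sizes h_i = 3, 2, 2; slopes of the chords Δ_i = (y_(i+1) - y_i)/h_i = -1/3, -9/2, 1/2.
  3·M_0 + 10·M_1 + 2·M_2 = 6(Δ_1 - Δ_0) = -25
  2·M_1 + 8·M_2 + 2·M_3 = 6(Δ_2 - Δ_1) = 30
Clamped end conditions give two more equations: 2h_0·M_0 + h_0·M_1 = 6(Δ_0 - g'(1)) = 16 and h_2·M_2 + 2h_2·M_3 = 6(g'(8) - Δ_2) = -21.
Solving the tridiagonal system: M_0 = 608/111, M_1 = -208/37, M_2 = 547/74, M_3 = -331/37.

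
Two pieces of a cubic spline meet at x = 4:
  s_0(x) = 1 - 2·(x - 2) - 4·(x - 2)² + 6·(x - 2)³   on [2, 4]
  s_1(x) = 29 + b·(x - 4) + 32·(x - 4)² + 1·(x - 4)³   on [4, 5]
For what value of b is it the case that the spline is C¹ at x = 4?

s_0'(x) = -2 - 8·(x - 2) + 18·(x - 2)², so s_0'(4) = 54. On the right, s_1'(4) = b, so b = 54.

54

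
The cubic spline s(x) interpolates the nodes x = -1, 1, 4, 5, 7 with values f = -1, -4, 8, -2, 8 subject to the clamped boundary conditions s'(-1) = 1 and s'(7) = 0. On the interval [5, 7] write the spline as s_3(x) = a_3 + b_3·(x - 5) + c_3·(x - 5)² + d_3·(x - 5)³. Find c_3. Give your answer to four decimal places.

12.2426

Write M_i for s''(x_i). With h_i = 2, 3, 1, 2 and divided differences Δ_i = -3/2, 4, -10, 5, the continuity of s' gives the tridiagonal system
  2·M_0 + 10·M_1 + 3·M_2 = 6(Δ_1 - Δ_0) = 33
  3·M_1 + 8·M_2 + 1·M_3 = 6(Δ_2 - Δ_1) = -84
  1·M_2 + 6·M_3 + 2·M_4 = 6(Δ_3 - Δ_2) = 90
Clamped end conditions give two more equations: 2h_0·M_0 + h_0·M_1 = 6(Δ_0 - s'(-1)) = -15 and h_3·M_3 + 2h_3·M_4 = 6(s'(7) - Δ_3) = -30.
Solving the tridiagonal system: M_0 = -1211/136, M_1 = 701/68, M_2 = -1185/68, M_3 = 1665/68, M_4 = -2685/136.
On [5, 7], with s_3(x) = a_3 + b_3·(x - 5) + c_3·(x - 5)² + d_3·(x - 5)³: c_3 = M_3/2 = 1665/136, d_3 = (M_4 - M_3)/(6h_3) = -2005/544, b_3 = Δ_3 - h_3(2M_3 + M_4)/6 = -645/136.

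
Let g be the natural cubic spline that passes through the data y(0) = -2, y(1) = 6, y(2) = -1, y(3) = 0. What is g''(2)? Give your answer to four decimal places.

Let M_i = g''(x_i). Step sizes h_i = 1, 1, 1; slopes of the chords Δ_i = (y_(i+1) - y_i)/h_i = 8, -7, 1.
  1·M_0 + 4·M_1 + 1·M_2 = 6(Δ_1 - Δ_0) = -90
  1·M_1 + 4·M_2 + 1·M_3 = 6(Δ_2 - Δ_1) = 48
Natural end conditions: M_0 = M_3 = 0.
Forward elimination and back-substitution give M_0 = 0, M_1 = -136/5, M_2 = 94/5, M_3 = 0.

18.8000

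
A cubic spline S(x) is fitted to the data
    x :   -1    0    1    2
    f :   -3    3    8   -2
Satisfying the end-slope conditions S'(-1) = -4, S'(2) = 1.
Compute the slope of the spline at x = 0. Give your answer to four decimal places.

10.9333

Let m_i = S''(x_i). Step sizes h_i = 1, 1, 1; slopes of the chords Δ_i = (y_(i+1) - y_i)/h_i = 6, 5, -10.
  1·m_0 + 4·m_1 + 1·m_2 = 6(Δ_1 - Δ_0) = -6
  1·m_1 + 4·m_2 + 1·m_3 = 6(Δ_2 - Δ_1) = -90
Clamped end conditions give two more equations: 2h_0·m_0 + h_0·m_1 = 6(Δ_0 - S'(-1)) = 60 and h_2·m_2 + 2h_2·m_3 = 6(S'(2) - Δ_2) = 66.
Hence m_0 = 452/15, m_1 = -4/15, m_2 = -526/15, m_3 = 758/15.
On [0, 1], S'(x) = b_1 + 2c_1·x + 3d_1·x² with b_1 = Δ_1 - h_1(2m_1 + m_2)/6 = 164/15, c_1 = m_1/2 = -2/15, d_1 = (m_2 - m_1)/(6h_1) = -29/5. So S'(0) = 164/15.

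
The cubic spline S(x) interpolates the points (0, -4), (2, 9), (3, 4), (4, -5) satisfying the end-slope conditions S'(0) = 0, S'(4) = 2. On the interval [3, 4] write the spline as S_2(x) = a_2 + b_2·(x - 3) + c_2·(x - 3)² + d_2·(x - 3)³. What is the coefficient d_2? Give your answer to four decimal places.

8.4773

With M_i denoting the second derivative at x_i, h_i = 2, 1, 1, and Δ_i = (y_(i+1) − y_i)/h_i = 13/2, -5, -9:
  2·M_0 + 6·M_1 + 1·M_2 = 6(Δ_1 - Δ_0) = -69
  1·M_1 + 4·M_2 + 1·M_3 = 6(Δ_2 - Δ_1) = -24
Clamped end conditions give two more equations: 2h_0·M_0 + h_0·M_1 = 6(Δ_0 - S'(0)) = 39 and h_2·M_2 + 2h_2·M_3 = 6(S'(4) - Δ_2) = 66.
Hence M_0 = 383/22, M_1 = -337/22, M_2 = -131/11, M_3 = 857/22.
On [3, 4], with S_2(x) = a_2 + b_2·(x - 3) + c_2·(x - 3)² + d_2·(x - 3)³: c_2 = M_2/2 = -131/22, d_2 = (M_3 - M_2)/(6h_2) = 373/44, b_2 = Δ_2 - h_2(2M_2 + M_3)/6 = -507/44.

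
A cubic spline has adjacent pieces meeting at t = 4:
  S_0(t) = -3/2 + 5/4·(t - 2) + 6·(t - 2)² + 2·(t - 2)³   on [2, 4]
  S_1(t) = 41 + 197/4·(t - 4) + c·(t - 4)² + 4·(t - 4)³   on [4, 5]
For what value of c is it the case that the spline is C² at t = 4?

18

S_0''(t) = 12 + 12·(t - 2), so S_0''(4) = 36. On the right, S_1''(4) = 2c, so c = 18.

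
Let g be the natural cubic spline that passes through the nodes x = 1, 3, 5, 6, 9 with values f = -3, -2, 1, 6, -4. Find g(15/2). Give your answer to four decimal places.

4.8525

Let M_i = g''(x_i). Step sizes h_i = 2, 2, 1, 3; slopes of the chords Δ_i = (y_(i+1) - y_i)/h_i = 1/2, 3/2, 5, -10/3.
  2·M_0 + 8·M_1 + 2·M_2 = 6(Δ_1 - Δ_0) = 6
  2·M_1 + 6·M_2 + 1·M_3 = 6(Δ_2 - Δ_1) = 21
  1·M_2 + 8·M_3 + 3·M_4 = 6(Δ_3 - Δ_2) = -50
Natural end conditions: M_0 = M_4 = 0.
Forward elimination and back-substitution give M_0 = 0, M_1 = -77/172, M_2 = 206/43, M_3 = -589/86, M_4 = 0.
On [6, 9], g(x) = 6 + 907/258·(x - 6) - 589/172·(x - 6)² + 589/1548·(x - 6)³.
With (x - 6) = 3/2: g(15/2) = 6677/1376.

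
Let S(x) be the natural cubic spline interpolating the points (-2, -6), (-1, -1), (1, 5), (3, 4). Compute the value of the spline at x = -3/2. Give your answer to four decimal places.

-3.4233

Write M_i for S''(x_i). With h_i = 1, 2, 2 and divided differences Δ_i = 5, 3, -1/2, the continuity of S' gives the tridiagonal system
  1·M_0 + 6·M_1 + 2·M_2 = 6(Δ_1 - Δ_0) = -12
  2·M_1 + 8·M_2 + 2·M_3 = 6(Δ_2 - Δ_1) = -21
Natural end conditions: M_0 = M_3 = 0.
Solving: M_0 = 0, M_1 = -27/22, M_2 = -51/22, M_3 = 0.
On [-2, -1], S(x) = -6 + 229/44·(x + 2) + 0·(x + 2)² - 9/44·(x + 2)³.
With (x + 2) = 1/2: S(-3/2) = -1205/352.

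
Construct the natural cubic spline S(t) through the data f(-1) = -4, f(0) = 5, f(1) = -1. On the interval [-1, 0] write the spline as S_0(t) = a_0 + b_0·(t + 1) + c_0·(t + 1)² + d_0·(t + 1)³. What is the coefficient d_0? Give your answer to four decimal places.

-3.7500

Put M_i = S'' at the i-th knot. Here h = (1, 1) and Δ = (9, -6), so the interior equations h_(i-1)·M_(i-1) + 2(h_(i-1)+h_i)·M_i + h_i·M_(i+1) = 6(Δ_i − Δ_(i-1)) read
  1·M_0 + 4·M_1 + 1·M_2 = 6(Δ_1 - Δ_0) = -90
Natural end conditions: M_0 = M_2 = 0.
Forward elimination and back-substitution give M_0 = 0, M_1 = -45/2, M_2 = 0.
On [-1, 0], with S_0(t) = a_0 + b_0·(t + 1) + c_0·(t + 1)² + d_0·(t + 1)³: c_0 = M_0/2 = 0, d_0 = (M_1 - M_0)/(6h_0) = -15/4, b_0 = Δ_0 - h_0(2M_0 + M_1)/6 = 51/4.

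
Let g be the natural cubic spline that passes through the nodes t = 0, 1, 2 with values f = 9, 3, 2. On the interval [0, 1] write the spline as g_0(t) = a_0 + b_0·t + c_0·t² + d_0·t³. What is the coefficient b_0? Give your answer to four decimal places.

Put σ_i = g'' at the i-th knot. Here h = (1, 1) and Δ = (-6, -1), so the interior equations h_(i-1)·σ_(i-1) + 2(h_(i-1)+h_i)·σ_i + h_i·σ_(i+1) = 6(Δ_i − Δ_(i-1)) read
  1·σ_0 + 4·σ_1 + 1·σ_2 = 6(Δ_1 - Δ_0) = 30
Natural end conditions: σ_0 = σ_2 = 0.
Hence σ_0 = 0, σ_1 = 15/2, σ_2 = 0.
On [0, 1], with g_0(t) = a_0 + b_0·t + c_0·t² + d_0·t³: c_0 = σ_0/2 = 0, d_0 = (σ_1 - σ_0)/(6h_0) = 5/4, b_0 = Δ_0 - h_0(2σ_0 + σ_1)/6 = -29/4.

-7.2500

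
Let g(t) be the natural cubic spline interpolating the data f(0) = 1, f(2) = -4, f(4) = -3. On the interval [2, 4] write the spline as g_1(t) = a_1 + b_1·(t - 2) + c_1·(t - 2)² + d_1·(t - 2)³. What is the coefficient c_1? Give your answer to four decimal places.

With σ_i denoting the second derivative at x_i, h_i = 2, 2, and Δ_i = (y_(i+1) − y_i)/h_i = -5/2, 1/2:
  2·σ_0 + 8·σ_1 + 2·σ_2 = 6(Δ_1 - Δ_0) = 18
Natural end conditions: σ_0 = σ_2 = 0.
Solving: σ_0 = 0, σ_1 = 9/4, σ_2 = 0.
On [2, 4], with g_1(t) = a_1 + b_1·(t - 2) + c_1·(t - 2)² + d_1·(t - 2)³: c_1 = σ_1/2 = 9/8, d_1 = (σ_2 - σ_1)/(6h_1) = -3/16, b_1 = Δ_1 - h_1(2σ_1 + σ_2)/6 = -1.

1.1250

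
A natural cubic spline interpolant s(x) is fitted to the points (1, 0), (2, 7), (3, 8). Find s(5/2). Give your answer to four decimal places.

8.0625

Put M_i = s'' at the i-th knot. Here h = (1, 1) and Δ = (7, 1), so the interior equations h_(i-1)·M_(i-1) + 2(h_(i-1)+h_i)·M_i + h_i·M_(i+1) = 6(Δ_i − Δ_(i-1)) read
  1·M_0 + 4·M_1 + 1·M_2 = 6(Δ_1 - Δ_0) = -36
Natural end conditions: M_0 = M_2 = 0.
Solving: M_0 = 0, M_1 = -9, M_2 = 0.
On [2, 3], s(x) = 7 + 4·(x - 2) - 9/2·(x - 2)² + 3/2·(x - 2)³.
With (x - 2) = 1/2: s(5/2) = 129/16.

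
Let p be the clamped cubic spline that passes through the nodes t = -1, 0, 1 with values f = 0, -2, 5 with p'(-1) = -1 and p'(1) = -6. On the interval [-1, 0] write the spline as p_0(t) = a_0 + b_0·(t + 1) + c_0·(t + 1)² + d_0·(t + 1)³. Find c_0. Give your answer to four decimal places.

Write M_i for p''(x_i). With h_i = 1, 1 and divided differences Δ_i = -2, 7, the continuity of p' gives the tridiagonal system
  1·M_0 + 4·M_1 + 1·M_2 = 6(Δ_1 - Δ_0) = 54
Clamped end conditions give two more equations: 2h_0·M_0 + h_0·M_1 = 6(Δ_0 - p'(-1)) = -6 and h_1·M_1 + 2h_1·M_2 = 6(p'(1) - Δ_1) = -78.
Solving: M_0 = -19, M_1 = 32, M_2 = -55.
On [-1, 0], with p_0(t) = a_0 + b_0·(t + 1) + c_0·(t + 1)² + d_0·(t + 1)³: c_0 = M_0/2 = -19/2, d_0 = (M_1 - M_0)/(6h_0) = 17/2, b_0 = Δ_0 - h_0(2M_0 + M_1)/6 = -1.

-9.5000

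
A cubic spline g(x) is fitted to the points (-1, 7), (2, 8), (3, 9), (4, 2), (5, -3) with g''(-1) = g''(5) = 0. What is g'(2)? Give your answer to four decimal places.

2.6092

Put m_i = g'' at the i-th knot. Here h = (3, 1, 1, 1) and Δ = (1/3, 1, -7, -5), so the interior equations h_(i-1)·m_(i-1) + 2(h_(i-1)+h_i)·m_i + h_i·m_(i+1) = 6(Δ_i − Δ_(i-1)) read
  3·m_0 + 8·m_1 + 1·m_2 = 6(Δ_1 - Δ_0) = 4
  1·m_1 + 4·m_2 + 1·m_3 = 6(Δ_2 - Δ_1) = -48
  1·m_2 + 4·m_3 + 1·m_4 = 6(Δ_3 - Δ_2) = 12
Natural end conditions: m_0 = m_4 = 0.
Hence m_0 = 0, m_1 = 66/29, m_2 = -412/29, m_3 = 190/29, m_4 = 0.
On [2, 3], g'(x) = b_1 + 2c_1·(x - 2) + 3d_1·(x - 2)² with b_1 = Δ_1 - h_1(2m_1 + m_2)/6 = 227/87, c_1 = m_1/2 = 33/29, d_1 = (m_2 - m_1)/(6h_1) = -239/87. So g'(2) = 227/87.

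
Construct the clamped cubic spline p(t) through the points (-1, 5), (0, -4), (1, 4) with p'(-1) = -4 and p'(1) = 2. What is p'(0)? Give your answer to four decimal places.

Let σ_i = p''(x_i). Step sizes h_i = 1, 1; slopes of the chords Δ_i = (y_(i+1) - y_i)/h_i = -9, 8.
  1·σ_0 + 4·σ_1 + 1·σ_2 = 6(Δ_1 - Δ_0) = 102
Clamped end conditions give two more equations: 2h_0·σ_0 + h_0·σ_1 = 6(Δ_0 - p'(-1)) = -30 and h_1·σ_1 + 2h_1·σ_2 = 6(p'(1) - Δ_1) = -36.
Solving the tridiagonal system: σ_0 = -75/2, σ_1 = 45, σ_2 = -81/2.
On [0, 1], p'(t) = b_1 + 2c_1·t + 3d_1·t² with b_1 = Δ_1 - h_1(2σ_1 + σ_2)/6 = -1/4, c_1 = σ_1/2 = 45/2, d_1 = (σ_2 - σ_1)/(6h_1) = -57/4. So p'(0) = -1/4.

-0.2500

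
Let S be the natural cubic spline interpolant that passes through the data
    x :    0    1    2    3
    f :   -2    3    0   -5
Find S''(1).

Write M_i for S''(x_i). With h_i = 1, 1, 1 and divided differences Δ_i = 5, -3, -5, the continuity of S' gives the tridiagonal system
  1·M_0 + 4·M_1 + 1·M_2 = 6(Δ_1 - Δ_0) = -48
  1·M_1 + 4·M_2 + 1·M_3 = 6(Δ_2 - Δ_1) = -12
Natural end conditions: M_0 = M_3 = 0.
Solving: M_0 = 0, M_1 = -12, M_2 = 0, M_3 = 0.

-12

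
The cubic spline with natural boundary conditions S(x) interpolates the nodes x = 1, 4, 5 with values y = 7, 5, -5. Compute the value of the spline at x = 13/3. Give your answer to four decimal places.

2.0988

Put m_i = S'' at the i-th knot. Here h = (3, 1) and Δ = (-2/3, -10), so the interior equations h_(i-1)·m_(i-1) + 2(h_(i-1)+h_i)·m_i + h_i·m_(i+1) = 6(Δ_i − Δ_(i-1)) read
  3·m_0 + 8·m_1 + 1·m_2 = 6(Δ_1 - Δ_0) = -56
Natural end conditions: m_0 = m_2 = 0.
Solving: m_0 = 0, m_1 = -7, m_2 = 0.
On [4, 5], S(x) = 5 - 23/3·(x - 4) - 7/2·(x - 4)² + 7/6·(x - 4)³.
With (x - 4) = 1/3: S(13/3) = 170/81.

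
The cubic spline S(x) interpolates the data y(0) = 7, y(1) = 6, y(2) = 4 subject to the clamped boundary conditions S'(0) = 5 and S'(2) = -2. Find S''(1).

4

Let m_i = S''(x_i). Step sizes h_i = 1, 1; slopes of the chords Δ_i = (y_(i+1) - y_i)/h_i = -1, -2.
  1·m_0 + 4·m_1 + 1·m_2 = 6(Δ_1 - Δ_0) = -6
Clamped end conditions give two more equations: 2h_0·m_0 + h_0·m_1 = 6(Δ_0 - S'(0)) = -36 and h_1·m_1 + 2h_1·m_2 = 6(S'(2) - Δ_1) = 0.
Solving: m_0 = -20, m_1 = 4, m_2 = -2.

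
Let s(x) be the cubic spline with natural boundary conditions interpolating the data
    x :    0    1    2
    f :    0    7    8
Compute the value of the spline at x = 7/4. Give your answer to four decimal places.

8.1016

Write σ_i for s''(x_i). With h_i = 1, 1 and divided differences Δ_i = 7, 1, the continuity of s' gives the tridiagonal system
  1·σ_0 + 4·σ_1 + 1·σ_2 = 6(Δ_1 - Δ_0) = -36
Natural end conditions: σ_0 = σ_2 = 0.
Solving the tridiagonal system: σ_0 = 0, σ_1 = -9, σ_2 = 0.
On [1, 2], s(x) = 7 + 4·(x - 1) - 9/2·(x - 1)² + 3/2·(x - 1)³.
With (x - 1) = 3/4: s(7/4) = 1037/128.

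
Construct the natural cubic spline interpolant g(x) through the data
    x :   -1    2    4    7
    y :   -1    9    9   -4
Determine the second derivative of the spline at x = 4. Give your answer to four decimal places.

-2.2917

Let M_i = g''(x_i). Step sizes h_i = 3, 2, 3; slopes of the chords Δ_i = (y_(i+1) - y_i)/h_i = 10/3, 0, -13/3.
  3·M_0 + 10·M_1 + 2·M_2 = 6(Δ_1 - Δ_0) = -20
  2·M_1 + 10·M_2 + 3·M_3 = 6(Δ_2 - Δ_1) = -26
Natural end conditions: M_0 = M_3 = 0.
Hence M_0 = 0, M_1 = -37/24, M_2 = -55/24, M_3 = 0.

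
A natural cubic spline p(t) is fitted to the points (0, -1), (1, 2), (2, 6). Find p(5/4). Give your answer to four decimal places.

Let m_i = p''(x_i). Step sizes h_i = 1, 1; slopes of the chords Δ_i = (y_(i+1) - y_i)/h_i = 3, 4.
  1·m_0 + 4·m_1 + 1·m_2 = 6(Δ_1 - Δ_0) = 6
Natural end conditions: m_0 = m_2 = 0.
Solving: m_0 = 0, m_1 = 3/2, m_2 = 0.
On [1, 2], p(t) = 2 + 7/2·(t - 1) + 3/4·(t - 1)² - 1/4·(t - 1)³.
With (t - 1) = 1/4: p(5/4) = 747/256.

2.9180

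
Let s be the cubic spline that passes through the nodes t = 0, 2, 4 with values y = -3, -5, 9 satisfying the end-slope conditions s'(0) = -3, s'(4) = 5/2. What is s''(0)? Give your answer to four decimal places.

Write σ_i for s''(x_i). With h_i = 2, 2 and divided differences Δ_i = -1, 7, the continuity of s' gives the tridiagonal system
  2·σ_0 + 8·σ_1 + 2·σ_2 = 6(Δ_1 - Δ_0) = 48
Clamped end conditions give two more equations: 2h_0·σ_0 + h_0·σ_1 = 6(Δ_0 - s'(0)) = 12 and h_1·σ_1 + 2h_1·σ_2 = 6(s'(4) - Δ_1) = -27.
Hence σ_0 = -13/8, σ_1 = 37/4, σ_2 = -91/8.

-1.6250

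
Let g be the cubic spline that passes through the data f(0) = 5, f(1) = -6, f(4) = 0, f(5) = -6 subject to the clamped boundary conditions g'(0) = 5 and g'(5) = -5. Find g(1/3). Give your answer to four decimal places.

Write M_i for g''(x_i). With h_i = 1, 3, 1 and divided differences Δ_i = -11, 2, -6, the continuity of g' gives the tridiagonal system
  1·M_0 + 8·M_1 + 3·M_2 = 6(Δ_1 - Δ_0) = 78
  3·M_1 + 8·M_2 + 1·M_3 = 6(Δ_2 - Δ_1) = -48
Clamped end conditions give two more equations: 2h_0·M_0 + h_0·M_1 = 6(Δ_0 - g'(0)) = -96 and h_2·M_2 + 2h_2·M_3 = 6(g'(5) - Δ_2) = 6.
Forward elimination and back-substitution give M_0 = -1252/21, M_1 = 488/21, M_2 = -338/21, M_3 = 232/21.
On [0, 1], g(x) = 5 + 5·x - 626/21·x² + 290/21·x³.
With x = 1/3: g(1/3) = 2192/567.

3.8660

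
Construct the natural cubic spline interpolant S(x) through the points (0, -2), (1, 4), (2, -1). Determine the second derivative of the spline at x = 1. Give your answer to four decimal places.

-16.5000

With M_i denoting the second derivative at x_i, h_i = 1, 1, and Δ_i = (y_(i+1) − y_i)/h_i = 6, -5:
  1·M_0 + 4·M_1 + 1·M_2 = 6(Δ_1 - Δ_0) = -66
Natural end conditions: M_0 = M_2 = 0.
Hence M_0 = 0, M_1 = -33/2, M_2 = 0.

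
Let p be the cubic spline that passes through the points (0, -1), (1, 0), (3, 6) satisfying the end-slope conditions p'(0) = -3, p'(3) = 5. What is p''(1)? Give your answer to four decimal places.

-1.3333

Write M_i for p''(x_i). With h_i = 1, 2 and divided differences Δ_i = 1, 3, the continuity of p' gives the tridiagonal system
  1·M_0 + 6·M_1 + 2·M_2 = 6(Δ_1 - Δ_0) = 12
Clamped end conditions give two more equations: 2h_0·M_0 + h_0·M_1 = 6(Δ_0 - p'(0)) = 24 and h_1·M_1 + 2h_1·M_2 = 6(p'(3) - Δ_1) = 12.
Hence M_0 = 38/3, M_1 = -4/3, M_2 = 11/3.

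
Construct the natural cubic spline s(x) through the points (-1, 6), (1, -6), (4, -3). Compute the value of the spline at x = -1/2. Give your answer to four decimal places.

2.3438

Put M_i = s'' at the i-th knot. Here h = (2, 3) and Δ = (-6, 1), so the interior equations h_(i-1)·M_(i-1) + 2(h_(i-1)+h_i)·M_i + h_i·M_(i+1) = 6(Δ_i − Δ_(i-1)) read
  2·M_0 + 10·M_1 + 3·M_2 = 6(Δ_1 - Δ_0) = 42
Natural end conditions: M_0 = M_2 = 0.
Solving: M_0 = 0, M_1 = 21/5, M_2 = 0.
On [-1, 1], s(x) = 6 - 37/5·(x + 1) + 0·(x + 1)² + 7/20·(x + 1)³.
With (x + 1) = 1/2: s(-1/2) = 75/32.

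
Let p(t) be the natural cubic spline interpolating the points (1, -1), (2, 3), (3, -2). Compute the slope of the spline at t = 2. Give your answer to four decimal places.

Write M_i for p''(x_i). With h_i = 1, 1 and divided differences Δ_i = 4, -5, the continuity of p' gives the tridiagonal system
  1·M_0 + 4·M_1 + 1·M_2 = 6(Δ_1 - Δ_0) = -54
Natural end conditions: M_0 = M_2 = 0.
Solving: M_0 = 0, M_1 = -27/2, M_2 = 0.
On [2, 3], p'(t) = b_1 + 2c_1·(t - 2) + 3d_1·(t - 2)² with b_1 = Δ_1 - h_1(2M_1 + M_2)/6 = -1/2, c_1 = M_1/2 = -27/4, d_1 = (M_2 - M_1)/(6h_1) = 9/4. So p'(2) = -1/2.

-0.5000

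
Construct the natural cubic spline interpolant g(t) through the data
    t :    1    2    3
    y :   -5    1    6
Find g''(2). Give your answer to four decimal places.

With M_i denoting the second derivative at x_i, h_i = 1, 1, and Δ_i = (y_(i+1) − y_i)/h_i = 6, 5:
  1·M_0 + 4·M_1 + 1·M_2 = 6(Δ_1 - Δ_0) = -6
Natural end conditions: M_0 = M_2 = 0.
Hence M_0 = 0, M_1 = -3/2, M_2 = 0.

-1.5000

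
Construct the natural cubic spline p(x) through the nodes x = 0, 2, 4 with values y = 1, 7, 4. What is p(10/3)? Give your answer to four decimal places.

5.6667

Put σ_i = p'' at the i-th knot. Here h = (2, 2) and Δ = (3, -3/2), so the interior equations h_(i-1)·σ_(i-1) + 2(h_(i-1)+h_i)·σ_i + h_i·σ_(i+1) = 6(Δ_i − Δ_(i-1)) read
  2·σ_0 + 8·σ_1 + 2·σ_2 = 6(Δ_1 - Δ_0) = -27
Natural end conditions: σ_0 = σ_2 = 0.
Forward elimination and back-substitution give σ_0 = 0, σ_1 = -27/8, σ_2 = 0.
On [2, 4], p(x) = 7 + 3/4·(x - 2) - 27/16·(x - 2)² + 9/32·(x - 2)³.
With (x - 2) = 4/3: p(10/3) = 17/3.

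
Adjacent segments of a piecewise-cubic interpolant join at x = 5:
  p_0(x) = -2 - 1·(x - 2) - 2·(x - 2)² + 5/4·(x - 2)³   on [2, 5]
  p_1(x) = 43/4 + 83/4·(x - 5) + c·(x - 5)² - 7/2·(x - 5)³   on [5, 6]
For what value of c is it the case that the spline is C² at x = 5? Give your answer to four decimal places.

p_0''(x) = -4 + 15/2·(x - 2), so p_0''(5) = 37/2. On the right, p_1''(5) = 2c, so c = 37/4.

9.2500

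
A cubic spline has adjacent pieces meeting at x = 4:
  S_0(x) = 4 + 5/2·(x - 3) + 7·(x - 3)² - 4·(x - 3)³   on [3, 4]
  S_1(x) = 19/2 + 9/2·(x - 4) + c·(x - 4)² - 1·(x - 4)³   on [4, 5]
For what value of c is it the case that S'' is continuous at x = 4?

S_0''(x) = 14 - 24·(x - 3), so S_0''(4) = -10. On the right, S_1''(4) = 2c, so c = -5.

-5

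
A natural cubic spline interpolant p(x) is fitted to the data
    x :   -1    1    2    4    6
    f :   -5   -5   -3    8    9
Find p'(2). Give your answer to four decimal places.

3.8516

Let M_i = p''(x_i). Step sizes h_i = 2, 1, 2, 2; slopes of the chords Δ_i = (y_(i+1) - y_i)/h_i = 0, 2, 11/2, 1/2.
  2·M_0 + 6·M_1 + 1·M_2 = 6(Δ_1 - Δ_0) = 12
  1·M_1 + 6·M_2 + 2·M_3 = 6(Δ_2 - Δ_1) = 21
  2·M_2 + 8·M_3 + 2·M_4 = 6(Δ_3 - Δ_2) = -30
Natural end conditions: M_0 = M_4 = 0.
Solving the tridiagonal system: M_0 = 0, M_1 = 75/64, M_2 = 159/32, M_3 = -639/128, M_4 = 0.
On [2, 4], p'(x) = b_2 + 2c_2·(x - 2) + 3d_2·(x - 2)² with b_2 = Δ_2 - h_2(2M_2 + M_3)/6 = 493/128, c_2 = M_2/2 = 159/64, d_2 = (M_3 - M_2)/(6h_2) = -425/512. So p'(2) = 493/128.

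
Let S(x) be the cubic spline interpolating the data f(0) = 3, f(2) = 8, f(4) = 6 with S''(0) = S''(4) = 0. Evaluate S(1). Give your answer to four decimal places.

With σ_i denoting the second derivative at x_i, h_i = 2, 2, and Δ_i = (y_(i+1) − y_i)/h_i = 5/2, -1:
  2·σ_0 + 8·σ_1 + 2·σ_2 = 6(Δ_1 - Δ_0) = -21
Natural end conditions: σ_0 = σ_2 = 0.
Solving: σ_0 = 0, σ_1 = -21/8, σ_2 = 0.
On [0, 2], S(x) = 3 + 27/8·x + 0·x² - 7/32·x³.
With x = 1: S(1) = 197/32.

6.1563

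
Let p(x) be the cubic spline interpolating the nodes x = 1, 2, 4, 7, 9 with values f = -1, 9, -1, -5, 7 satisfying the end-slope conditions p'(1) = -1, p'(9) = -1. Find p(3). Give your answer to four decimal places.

8.7244

Put M_i = p'' at the i-th knot. Here h = (1, 2, 3, 2) and Δ = (10, -5, -4/3, 6), so the interior equations h_(i-1)·M_(i-1) + 2(h_(i-1)+h_i)·M_i + h_i·M_(i+1) = 6(Δ_i − Δ_(i-1)) read
  1·M_0 + 6·M_1 + 2·M_2 = 6(Δ_1 - Δ_0) = -90
  2·M_1 + 10·M_2 + 3·M_3 = 6(Δ_2 - Δ_1) = 22
  3·M_2 + 10·M_3 + 2·M_4 = 6(Δ_3 - Δ_2) = 44
Clamped end conditions give two more equations: 2h_0·M_0 + h_0·M_1 = 6(Δ_0 - p'(1)) = 66 and h_3·M_3 + 2h_3·M_4 = 6(p'(9) - Δ_3) = -42.
Solving: M_0 = 12332/273, M_1 = -6646/273, M_2 = 1487/273, M_3 = 492/91, M_4 = -2403/182.
On [2, 4], p(x) = 9 + 2570/273·(x - 2) - 3323/273·(x - 2)² + 2711/1092·(x - 2)³.
With (x - 2) = 1: p(3) = 1361/156.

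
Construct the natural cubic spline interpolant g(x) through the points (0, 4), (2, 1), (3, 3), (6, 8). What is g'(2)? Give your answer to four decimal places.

Let M_i = g''(x_i). Step sizes h_i = 2, 1, 3; slopes of the chords Δ_i = (y_(i+1) - y_i)/h_i = -3/2, 2, 5/3.
  2·M_0 + 6·M_1 + 1·M_2 = 6(Δ_1 - Δ_0) = 21
  1·M_1 + 8·M_2 + 3·M_3 = 6(Δ_2 - Δ_1) = -2
Natural end conditions: M_0 = M_3 = 0.
Forward elimination and back-substitution give M_0 = 0, M_1 = 170/47, M_2 = -33/47, M_3 = 0.
On [2, 3], g'(x) = b_1 + 2c_1·(x - 2) + 3d_1·(x - 2)² with b_1 = Δ_1 - h_1(2M_1 + M_2)/6 = 257/282, c_1 = M_1/2 = 85/47, d_1 = (M_2 - M_1)/(6h_1) = -203/282. So g'(2) = 257/282.

0.9113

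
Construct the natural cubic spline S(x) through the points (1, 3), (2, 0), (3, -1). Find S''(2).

3

Write M_i for S''(x_i). With h_i = 1, 1 and divided differences Δ_i = -3, -1, the continuity of S' gives the tridiagonal system
  1·M_0 + 4·M_1 + 1·M_2 = 6(Δ_1 - Δ_0) = 12
Natural end conditions: M_0 = M_2 = 0.
Solving the tridiagonal system: M_0 = 0, M_1 = 3, M_2 = 0.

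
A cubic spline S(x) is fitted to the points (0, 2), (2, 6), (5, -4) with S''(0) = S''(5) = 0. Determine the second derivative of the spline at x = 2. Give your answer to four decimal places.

-3.2000

Let σ_i = S''(x_i). Step sizes h_i = 2, 3; slopes of the chords Δ_i = (y_(i+1) - y_i)/h_i = 2, -10/3.
  2·σ_0 + 10·σ_1 + 3·σ_2 = 6(Δ_1 - Δ_0) = -32
Natural end conditions: σ_0 = σ_2 = 0.
Solving the tridiagonal system: σ_0 = 0, σ_1 = -16/5, σ_2 = 0.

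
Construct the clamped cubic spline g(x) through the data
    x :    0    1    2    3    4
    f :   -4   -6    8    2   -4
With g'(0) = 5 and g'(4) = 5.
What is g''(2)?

-42

Put m_i = g'' at the i-th knot. Here h = (1, 1, 1, 1) and Δ = (-2, 14, -6, -6), so the interior equations h_(i-1)·m_(i-1) + 2(h_(i-1)+h_i)·m_i + h_i·m_(i+1) = 6(Δ_i − Δ_(i-1)) read
  1·m_0 + 4·m_1 + 1·m_2 = 6(Δ_1 - Δ_0) = 96
  1·m_1 + 4·m_2 + 1·m_3 = 6(Δ_2 - Δ_1) = -120
  1·m_2 + 4·m_3 + 1·m_4 = 6(Δ_3 - Δ_2) = 0
Clamped end conditions give two more equations: 2h_0·m_0 + h_0·m_1 = 6(Δ_0 - g'(0)) = -42 and h_3·m_3 + 2h_3·m_4 = 6(g'(4) - Δ_3) = 66.
Solving the tridiagonal system: m_0 = -306/7, m_1 = 318/7, m_2 = -42, m_3 = 18/7, m_4 = 222/7.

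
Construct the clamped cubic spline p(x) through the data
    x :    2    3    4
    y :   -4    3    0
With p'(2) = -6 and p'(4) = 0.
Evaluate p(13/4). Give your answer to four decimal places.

3.1641

Let M_i = p''(x_i). Step sizes h_i = 1, 1; slopes of the chords Δ_i = (y_(i+1) - y_i)/h_i = 7, -3.
  1·M_0 + 4·M_1 + 1·M_2 = 6(Δ_1 - Δ_0) = -60
Clamped end conditions give two more equations: 2h_0·M_0 + h_0·M_1 = 6(Δ_0 - p'(2)) = 78 and h_1·M_1 + 2h_1·M_2 = 6(p'(4) - Δ_1) = 18.
Solving the tridiagonal system: M_0 = 57, M_1 = -36, M_2 = 27.
On [3, 4], p(x) = 3 + 9/2·(x - 3) - 18·(x - 3)² + 21/2·(x - 3)³.
With (x - 3) = 1/4: p(13/4) = 405/128.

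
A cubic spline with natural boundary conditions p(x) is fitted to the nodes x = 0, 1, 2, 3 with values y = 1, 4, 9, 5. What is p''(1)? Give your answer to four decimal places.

6.8000

Put m_i = p'' at the i-th knot. Here h = (1, 1, 1) and Δ = (3, 5, -4), so the interior equations h_(i-1)·m_(i-1) + 2(h_(i-1)+h_i)·m_i + h_i·m_(i+1) = 6(Δ_i − Δ_(i-1)) read
  1·m_0 + 4·m_1 + 1·m_2 = 6(Δ_1 - Δ_0) = 12
  1·m_1 + 4·m_2 + 1·m_3 = 6(Δ_2 - Δ_1) = -54
Natural end conditions: m_0 = m_3 = 0.
Solving the tridiagonal system: m_0 = 0, m_1 = 34/5, m_2 = -76/5, m_3 = 0.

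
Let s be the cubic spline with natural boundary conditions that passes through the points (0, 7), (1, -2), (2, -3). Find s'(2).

Write M_i for s''(x_i). With h_i = 1, 1 and divided differences Δ_i = -9, -1, the continuity of s' gives the tridiagonal system
  1·M_0 + 4·M_1 + 1·M_2 = 6(Δ_1 - Δ_0) = 48
Natural end conditions: M_0 = M_2 = 0.
Forward elimination and back-substitution give M_0 = 0, M_1 = 12, M_2 = 0.
On [1, 2], s'(t) = b_1 + 2c_1·(t - 1) + 3d_1·(t - 1)² with b_1 = Δ_1 - h_1(2M_1 + M_2)/6 = -5, c_1 = M_1/2 = 6, d_1 = (M_2 - M_1)/(6h_1) = -2. So s'(2) = 1.

1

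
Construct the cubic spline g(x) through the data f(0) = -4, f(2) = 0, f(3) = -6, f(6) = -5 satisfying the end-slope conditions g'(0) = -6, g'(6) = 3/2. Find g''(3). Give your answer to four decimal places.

7.7619

With M_i denoting the second derivative at x_i, h_i = 2, 1, 3, and Δ_i = (y_(i+1) − y_i)/h_i = 2, -6, 1/3:
  2·M_0 + 6·M_1 + 1·M_2 = 6(Δ_1 - Δ_0) = -48
  1·M_1 + 8·M_2 + 3·M_3 = 6(Δ_2 - Δ_1) = 38
Clamped end conditions give two more equations: 2h_0·M_0 + h_0·M_1 = 6(Δ_0 - g'(0)) = 48 and h_2·M_2 + 2h_2·M_3 = 6(g'(6) - Δ_2) = 7.
Solving the tridiagonal system: M_0 = 839/42, M_1 = -335/21, M_2 = 163/21, M_3 = -19/7.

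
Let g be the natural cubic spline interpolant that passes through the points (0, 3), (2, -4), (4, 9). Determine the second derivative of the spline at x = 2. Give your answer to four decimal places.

Write σ_i for g''(x_i). With h_i = 2, 2 and divided differences Δ_i = -7/2, 13/2, the continuity of g' gives the tridiagonal system
  2·σ_0 + 8·σ_1 + 2·σ_2 = 6(Δ_1 - Δ_0) = 60
Natural end conditions: σ_0 = σ_2 = 0.
Solving: σ_0 = 0, σ_1 = 15/2, σ_2 = 0.

7.5000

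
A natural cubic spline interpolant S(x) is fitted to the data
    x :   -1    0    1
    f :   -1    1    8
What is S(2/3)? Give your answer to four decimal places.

Put M_i = S'' at the i-th knot. Here h = (1, 1) and Δ = (2, 7), so the interior equations h_(i-1)·M_(i-1) + 2(h_(i-1)+h_i)·M_i + h_i·M_(i+1) = 6(Δ_i − Δ_(i-1)) read
  1·M_0 + 4·M_1 + 1·M_2 = 6(Δ_1 - Δ_0) = 30
Natural end conditions: M_0 = M_2 = 0.
Solving: M_0 = 0, M_1 = 15/2, M_2 = 0.
On [0, 1], S(x) = 1 + 9/2·x + 15/4·x² - 5/4·x³.
With x = 2/3: S(2/3) = 143/27.

5.2963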